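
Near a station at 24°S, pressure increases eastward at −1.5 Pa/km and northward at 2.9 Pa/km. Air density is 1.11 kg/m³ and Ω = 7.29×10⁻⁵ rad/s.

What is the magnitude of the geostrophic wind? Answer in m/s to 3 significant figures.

Coriolis parameter at 24°S:
f = 2Ω sin φ = 2 × 7.29×10⁻⁵ × sin 24° = 5.93×10⁻⁵ s⁻¹
In the Southern Hemisphere f is negative: f = −5.93×10⁻⁵ s⁻¹.
Component geostrophic relations (x east, y north):
u_g = −(1/(fρ)) ∂P/∂y,  v_g = (1/(fρ)) ∂P/∂x
u_g = −(2.9×10⁻³)/(−5.93×10⁻⁵ × 1.11) = 44.1 m/s;  v_g = (−1.5×10⁻³)/(−5.93×10⁻⁵ × 1.11) = 22.8 m/s
|V_g| = √(u_g² + v_g²) = 49.6 m/s

49.6 m/s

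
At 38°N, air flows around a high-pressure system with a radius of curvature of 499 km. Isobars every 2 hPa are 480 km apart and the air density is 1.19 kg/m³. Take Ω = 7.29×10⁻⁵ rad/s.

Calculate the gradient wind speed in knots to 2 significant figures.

Coriolis parameter at 38°N:
f = 2Ω sin φ = 2 × 7.29×10⁻⁵ × sin 38° = 8.98×10⁻⁵ s⁻¹
Pressure gradient: |∂P/∂n| = 200 Pa / 480000 m = 4.17×10⁻⁴ Pa/m
Geostrophic speed: V_g = |∂P/∂n|/(fρ) = 4.17×10⁻⁴/(8.98×10⁻⁵ × 1.19) = 3.90 m/s
Around a high, pressure-gradient force acts outward with centrifugal, so Coriolis balances both:
fV = (1/ρ)|∂P/∂n| + V²/R  →  V² − fR·V + fR·V_g = 0
With fR = 8.98×10⁻⁵ × 499×10³ m = 44.8 m/s:
V = [fR − √((fR)² − 4 fR V_g)]/2 = [44.8 − √(44.8² − 4×44.8×3.9)]/2 = 4.32 m/s
Supergeostrophic (V > V_g = 3.9 m/s), as expected around a high.
Converting: 4.32 m/s × 1.944 = 8.4 knots

8.4 knots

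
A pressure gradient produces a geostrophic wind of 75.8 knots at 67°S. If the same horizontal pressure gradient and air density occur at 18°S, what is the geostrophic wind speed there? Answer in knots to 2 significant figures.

230 knots

With the same pressure gradient and density, V_g ∝ 1/f ∝ 1/sin φ.
V₂ = V₁ · sin φ₁ / sin φ₂ = 75.8 × sin 67° / sin 18°
V₂ = 75.8 × 0.9205/0.3090 = 230 knots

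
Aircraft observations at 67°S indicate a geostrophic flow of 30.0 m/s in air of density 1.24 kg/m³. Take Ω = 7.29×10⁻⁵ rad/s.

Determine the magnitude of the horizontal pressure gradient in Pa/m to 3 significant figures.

4.99×10⁻³ Pa/m

Coriolis parameter at 67°S:
f = 2Ω sin φ = 2 × 7.29×10⁻⁵ × sin 67° = 1.34×10⁻⁴ s⁻¹
Geostrophic balance rearranged: |∂P/∂n| = f ρ V_g
|∂P/∂n| = 1.34×10⁻⁴ × 1.24 × 30.0 = 4.99×10⁻³ Pa/m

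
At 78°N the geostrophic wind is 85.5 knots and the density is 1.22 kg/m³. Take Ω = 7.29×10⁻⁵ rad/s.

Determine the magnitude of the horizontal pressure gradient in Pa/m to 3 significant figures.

7.65×10⁻³ Pa/m

Coriolis parameter at 78°N:
f = 2Ω sin φ = 2 × 7.29×10⁻⁵ × sin 78° = 1.43×10⁻⁴ s⁻¹
Wind speed in SI: 85.5 knots = 44.0 m/s
Geostrophic balance rearranged: |∂P/∂n| = f ρ V_g
|∂P/∂n| = 1.43×10⁻⁴ × 1.22 × 44.0 = 7.65×10⁻³ Pa/m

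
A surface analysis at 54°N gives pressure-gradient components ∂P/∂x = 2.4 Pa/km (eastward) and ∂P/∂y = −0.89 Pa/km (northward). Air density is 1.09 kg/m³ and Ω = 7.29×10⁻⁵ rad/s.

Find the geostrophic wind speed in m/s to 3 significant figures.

Coriolis parameter at 54°N:
f = 2Ω sin φ = 2 × 7.29×10⁻⁵ × sin 54° = 1.18×10⁻⁴ s⁻¹
Component geostrophic relations (x east, y north):
u_g = −(1/(fρ)) ∂P/∂y,  v_g = (1/(fρ)) ∂P/∂x
u_g = −(−0.89×10⁻³)/(1.18×10⁻⁴ × 1.09) = 6.92 m/s;  v_g = (2.4×10⁻³)/(1.18×10⁻⁴ × 1.09) = 18.7 m/s
|V_g| = √(u_g² + v_g²) = 19.9 m/s

19.9 m/s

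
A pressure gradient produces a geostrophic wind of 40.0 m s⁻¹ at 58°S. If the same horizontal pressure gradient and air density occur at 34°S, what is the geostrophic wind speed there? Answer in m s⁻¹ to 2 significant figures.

61 m s⁻¹

With the same pressure gradient and density, V_g ∝ 1/f ∝ 1/sin φ.
V₂ = V₁ · sin φ₁ / sin φ₂ = 40.0 × sin 58° / sin 34°
V₂ = 40.0 × 0.8480/0.5592 = 61 m s⁻¹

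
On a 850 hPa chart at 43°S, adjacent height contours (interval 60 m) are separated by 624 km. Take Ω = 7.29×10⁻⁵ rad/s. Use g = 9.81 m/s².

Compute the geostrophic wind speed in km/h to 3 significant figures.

34.2 km/h

Coriolis parameter at 43°S:
f = 2Ω sin φ = 2 × 7.29×10⁻⁵ × sin 43° = 9.94×10⁻⁵ s⁻¹
Height gradient: |∂Z/∂n| = 60 m / 624000 m = 9.62×10⁻⁵
On a pressure surface, geostrophic balance gives V_g = (g/f)|∂Z/∂n|:
V_g = 9.81 × 9.62×10⁻⁵ / 9.94×10⁻⁵ = 9.49 m/s
Converting: 9.49 m/s × 3.6 = 34.2 km/h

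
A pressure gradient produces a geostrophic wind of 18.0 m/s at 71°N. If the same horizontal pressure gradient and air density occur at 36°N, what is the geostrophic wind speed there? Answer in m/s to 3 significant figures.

With the same pressure gradient and density, V_g ∝ 1/f ∝ 1/sin φ.
V₂ = V₁ · sin φ₁ / sin φ₂ = 18.0 × sin 71° / sin 36°
V₂ = 18.0 × 0.9455/0.5878 = 29.0 m/s

29.0 m/s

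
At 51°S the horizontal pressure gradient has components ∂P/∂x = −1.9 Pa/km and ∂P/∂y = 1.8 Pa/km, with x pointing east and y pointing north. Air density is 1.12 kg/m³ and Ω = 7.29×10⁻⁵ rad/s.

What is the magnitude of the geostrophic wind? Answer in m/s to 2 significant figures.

21 m/s

Coriolis parameter at 51°S:
f = 2Ω sin φ = 2 × 7.29×10⁻⁵ × sin 51° = 1.13×10⁻⁴ s⁻¹
In the Southern Hemisphere f is negative: f = −1.13×10⁻⁴ s⁻¹.
Component geostrophic relations (x east, y north):
u_g = −(1/(fρ)) ∂P/∂y,  v_g = (1/(fρ)) ∂P/∂x
u_g = −(1.8×10⁻³)/(−1.13×10⁻⁴ × 1.12) = 14.2 m/s;  v_g = (−1.9×10⁻³)/(−1.13×10⁻⁴ × 1.12) = 15.0 m/s
|V_g| = √(u_g² + v_g²) = 20.6 m/s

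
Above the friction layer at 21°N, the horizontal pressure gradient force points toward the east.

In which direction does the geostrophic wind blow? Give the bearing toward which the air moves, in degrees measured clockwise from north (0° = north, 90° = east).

The pressure-gradient force points toward the east (bearing 090°).
Geostrophic balance: in the Northern Hemisphere the Coriolis force deflects motion to the right, so the geostrophic wind blows 90° to the right of the pressure-gradient force (low pressure on the left).
Rotating 090° by 90° clockwise gives 180° — the wind blows toward the south.

180°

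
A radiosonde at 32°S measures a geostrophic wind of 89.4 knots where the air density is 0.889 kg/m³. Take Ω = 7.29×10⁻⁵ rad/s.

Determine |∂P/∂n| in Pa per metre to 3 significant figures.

Coriolis parameter at 32°S:
f = 2Ω sin φ = 2 × 7.29×10⁻⁵ × sin 32° = 7.73×10⁻⁵ s⁻¹
Wind speed in SI: 89.4 knots = 46.0 m/s
Geostrophic balance rearranged: |∂P/∂n| = f ρ V_g
|∂P/∂n| = 7.73×10⁻⁵ × 0.889 × 46.0 = 3.16×10⁻³ Pa/m

3.16×10⁻³ Pa/m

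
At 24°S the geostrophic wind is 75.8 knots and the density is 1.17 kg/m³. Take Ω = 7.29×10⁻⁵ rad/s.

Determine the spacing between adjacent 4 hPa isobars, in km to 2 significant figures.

150 km

Coriolis parameter at 24°S:
f = 2Ω sin φ = 2 × 7.29×10⁻⁵ × sin 24° = 5.93×10⁻⁵ s⁻¹
Wind speed in SI: 75.8 knots = 39.0 m/s
Geostrophic balance rearranged: |∂P/∂n| = f ρ V_g
|∂P/∂n| = 5.93×10⁻⁵ × 1.17 × 39.0 = 2.71×10⁻³ Pa/m
Isobar spacing: Δn = ΔP/|∂P/∂n| = 400 Pa / 2.71×10⁻³ Pa/m = 147841 m ≈ 150 km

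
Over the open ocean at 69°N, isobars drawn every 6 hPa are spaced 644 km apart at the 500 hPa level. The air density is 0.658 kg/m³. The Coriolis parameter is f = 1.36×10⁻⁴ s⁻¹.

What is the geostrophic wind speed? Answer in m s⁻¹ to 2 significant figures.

10 m s⁻¹

Pressure gradient: |∂P/∂n| = 600 Pa / 644000 m = 9.32×10⁻⁴ Pa/m
Geostrophic balance (pressure-gradient force = Coriolis force):
V_g = (1/(fρ)) |∂P/∂n| = 9.32×10⁻⁴ / (1.36×10⁻⁴ × 0.658) = 10.4 m/s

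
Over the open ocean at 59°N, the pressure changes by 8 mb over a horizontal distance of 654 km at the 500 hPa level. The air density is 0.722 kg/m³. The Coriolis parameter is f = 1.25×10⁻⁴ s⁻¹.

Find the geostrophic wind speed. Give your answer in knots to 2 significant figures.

26 knots

Pressure gradient: |∂P/∂n| = 800 Pa / 654000 m = 1.22×10⁻³ Pa/m
Geostrophic balance (pressure-gradient force = Coriolis force):
V_g = (1/(fρ)) |∂P/∂n| = 1.22×10⁻³ / (1.25×10⁻⁴ × 0.722) = 13.6 m/s
Converting: 13.6 m/s × 1.944 = 26 knots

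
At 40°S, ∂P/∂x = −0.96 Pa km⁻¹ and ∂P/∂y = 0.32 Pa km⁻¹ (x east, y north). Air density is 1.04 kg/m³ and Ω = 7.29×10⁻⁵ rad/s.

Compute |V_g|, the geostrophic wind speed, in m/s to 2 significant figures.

Coriolis parameter at 40°S:
f = 2Ω sin φ = 2 × 7.29×10⁻⁵ × sin 40° = 9.37×10⁻⁵ s⁻¹
In the Southern Hemisphere f is negative: f = −9.37×10⁻⁵ s⁻¹.
Component geostrophic relations (x east, y north):
u_g = −(1/(fρ)) ∂P/∂y,  v_g = (1/(fρ)) ∂P/∂x
u_g = −(0.32×10⁻³)/(−9.37×10⁻⁵ × 1.04) = 3.28 m/s;  v_g = (−0.96×10⁻³)/(−9.37×10⁻⁵ × 1.04) = 9.85 m/s
|V_g| = √(u_g² + v_g²) = 10.4 m/s

10 m/s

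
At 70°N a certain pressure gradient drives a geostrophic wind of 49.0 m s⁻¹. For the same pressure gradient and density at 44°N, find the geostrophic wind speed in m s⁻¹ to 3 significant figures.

With the same pressure gradient and density, V_g ∝ 1/f ∝ 1/sin φ.
V₂ = V₁ · sin φ₁ / sin φ₂ = 49.0 × sin 70° / sin 44°
V₂ = 49.0 × 0.9397/0.6947 = 66.3 m s⁻¹

66.3 m s⁻¹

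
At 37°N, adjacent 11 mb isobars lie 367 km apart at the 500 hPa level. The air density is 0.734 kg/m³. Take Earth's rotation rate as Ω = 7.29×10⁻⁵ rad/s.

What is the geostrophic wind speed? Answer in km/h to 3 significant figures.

Coriolis parameter at 37°N:
f = 2Ω sin φ = 2 × 7.29×10⁻⁵ × sin 37° = 8.77×10⁻⁵ s⁻¹
Pressure gradient: |∂P/∂n| = 1100 Pa / 367000 m = 3.00×10⁻³ Pa/m
Geostrophic balance (pressure-gradient force = Coriolis force):
V_g = (1/(fρ)) |∂P/∂n| = 3.00×10⁻³ / (8.77×10⁻⁵ × 0.734) = 46.5 m/s
Converting: 46.5 m/s × 3.6 = 168 km/h

168 km/h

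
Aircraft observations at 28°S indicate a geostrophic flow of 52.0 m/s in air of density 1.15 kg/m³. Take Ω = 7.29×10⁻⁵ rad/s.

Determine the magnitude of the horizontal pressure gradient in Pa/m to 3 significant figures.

Coriolis parameter at 28°S:
f = 2Ω sin φ = 2 × 7.29×10⁻⁵ × sin 28° = 6.84×10⁻⁵ s⁻¹
Geostrophic balance rearranged: |∂P/∂n| = f ρ V_g
|∂P/∂n| = 6.84×10⁻⁵ × 1.15 × 52.0 = 4.09×10⁻³ Pa/m

4.09×10⁻³ Pa/m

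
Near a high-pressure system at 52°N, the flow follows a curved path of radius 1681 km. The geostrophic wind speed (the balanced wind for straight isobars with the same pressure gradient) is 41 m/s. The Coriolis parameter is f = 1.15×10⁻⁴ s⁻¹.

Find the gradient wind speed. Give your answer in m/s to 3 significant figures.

59.0 m/s

Around a high, pressure-gradient force acts outward with centrifugal, so Coriolis balances both:
fV = (1/ρ)|∂P/∂n| + V²/R  →  V² − fR·V + fR·V_g = 0
With fR = 1.15×10⁻⁴ × 1681×10³ m = 193 m/s:
V = [fR − √((fR)² − 4 fR V_g)]/2 = [193 − √(193² − 4×193×41)]/2 = 59 m/s
Supergeostrophic (V > V_g = 41 m/s), as expected around a high.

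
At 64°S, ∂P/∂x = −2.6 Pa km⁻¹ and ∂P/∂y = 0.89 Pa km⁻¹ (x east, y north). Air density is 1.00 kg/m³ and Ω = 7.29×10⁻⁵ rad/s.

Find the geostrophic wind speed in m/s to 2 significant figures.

Coriolis parameter at 64°S:
f = 2Ω sin φ = 2 × 7.29×10⁻⁵ × sin 64° = 1.31×10⁻⁴ s⁻¹
In the Southern Hemisphere f is negative: f = −1.31×10⁻⁴ s⁻¹.
Component geostrophic relations (x east, y north):
u_g = −(1/(fρ)) ∂P/∂y,  v_g = (1/(fρ)) ∂P/∂x
u_g = −(0.89×10⁻³)/(−1.31×10⁻⁴ × 1.00) = 6.79 m/s;  v_g = (−2.6×10⁻³)/(−1.31×10⁻⁴ × 1.00) = 19.8 m/s
|V_g| = √(u_g² + v_g²) = 21.0 m/s

21 m/s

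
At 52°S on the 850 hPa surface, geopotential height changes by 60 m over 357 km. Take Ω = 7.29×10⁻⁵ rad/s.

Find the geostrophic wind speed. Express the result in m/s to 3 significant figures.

Coriolis parameter at 52°S:
f = 2Ω sin φ = 2 × 7.29×10⁻⁵ × sin 52° = 1.15×10⁻⁴ s⁻¹
Height gradient: |∂Z/∂n| = 60 m / 357000 m = 1.68×10⁻⁴
On a pressure surface, geostrophic balance gives V_g = (g/f)|∂Z/∂n|:
V_g = 9.81 × 1.68×10⁻⁴ / 1.15×10⁻⁴ = 14.4 m/s

14.4 m/s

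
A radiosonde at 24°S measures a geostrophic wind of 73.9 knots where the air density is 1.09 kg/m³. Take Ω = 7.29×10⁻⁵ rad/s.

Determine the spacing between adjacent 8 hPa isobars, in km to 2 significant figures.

330 km

Coriolis parameter at 24°S:
f = 2Ω sin φ = 2 × 7.29×10⁻⁵ × sin 24° = 5.93×10⁻⁵ s⁻¹
Wind speed in SI: 73.9 knots = 38.0 m/s
Geostrophic balance rearranged: |∂P/∂n| = f ρ V_g
|∂P/∂n| = 5.93×10⁻⁵ × 1.09 × 38.0 = 2.46×10⁻³ Pa/m
Isobar spacing: Δn = ΔP/|∂P/∂n| = 800 Pa / 2.46×10⁻³ Pa/m = 325544 m ≈ 330 km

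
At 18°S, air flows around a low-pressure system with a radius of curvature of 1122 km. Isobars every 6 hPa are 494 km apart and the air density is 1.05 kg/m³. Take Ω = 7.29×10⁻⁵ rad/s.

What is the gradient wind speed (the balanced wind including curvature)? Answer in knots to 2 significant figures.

Coriolis parameter at 18°S:
f = 2Ω sin φ = 2 × 7.29×10⁻⁵ × sin 18° = 4.51×10⁻⁵ s⁻¹
Pressure gradient: |∂P/∂n| = 600 Pa / 494000 m = 1.21×10⁻³ Pa/m
Geostrophic speed: V_g = |∂P/∂n|/(fρ) = 1.21×10⁻³/(4.51×10⁻⁵ × 1.05) = 25.7 m/s
Around a low, centrifugal force acts outward with Coriolis, so pressure-gradient force balances both:
(1/ρ)|∂P/∂n| = fV + V²/R  →  V² + fR·V − fR·V_g = 0
With fR = 4.51×10⁻⁵ × 1122×10³ m = 50.6 m/s:
V = [−fR + √((fR)² + 4 fR V_g)]/2 = [−50.6 + √(50.6² + 4×50.6×25.7)]/2 = 18.7 m/s
Subgeostrophic (V < V_g = 25.7 m/s), as expected around a low.
Converting: 18.7 m/s × 1.944 = 36 knots

36 knots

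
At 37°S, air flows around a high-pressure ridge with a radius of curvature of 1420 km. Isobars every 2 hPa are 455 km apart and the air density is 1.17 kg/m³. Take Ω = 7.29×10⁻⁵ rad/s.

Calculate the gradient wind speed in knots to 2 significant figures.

8.6 knots

Coriolis parameter at 37°S:
f = 2Ω sin φ = 2 × 7.29×10⁻⁵ × sin 37° = 8.77×10⁻⁵ s⁻¹
Pressure gradient: |∂P/∂n| = 200 Pa / 455000 m = 4.40×10⁻⁴ Pa/m
Geostrophic speed: V_g = |∂P/∂n|/(fρ) = 4.40×10⁻⁴/(8.77×10⁻⁵ × 1.17) = 4.28 m/s
Around a high, pressure-gradient force acts outward with centrifugal, so Coriolis balances both:
fV = (1/ρ)|∂P/∂n| + V²/R  →  V² − fR·V + fR·V_g = 0
With fR = 8.77×10⁻⁵ × 1420×10³ m = 125 m/s:
V = [fR − √((fR)² − 4 fR V_g)]/2 = [125 − √(125² − 4×125×4.28)]/2 = 4.44 m/s
Supergeostrophic (V > V_g = 4.28 m/s), as expected around a high.
Converting: 4.44 m/s × 1.944 = 8.6 knots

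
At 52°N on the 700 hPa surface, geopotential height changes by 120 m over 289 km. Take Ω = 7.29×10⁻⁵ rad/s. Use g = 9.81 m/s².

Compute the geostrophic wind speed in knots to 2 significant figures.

Coriolis parameter at 52°N:
f = 2Ω sin φ = 2 × 7.29×10⁻⁵ × sin 52° = 1.15×10⁻⁴ s⁻¹
Height gradient: |∂Z/∂n| = 120 m / 289000 m = 4.15×10⁻⁴
On a pressure surface, geostrophic balance gives V_g = (g/f)|∂Z/∂n|:
V_g = 9.81 × 4.15×10⁻⁴ / 1.15×10⁻⁴ = 35.5 m/s
Converting: 35.5 m/s × 1.944 = 69 knots

69 knots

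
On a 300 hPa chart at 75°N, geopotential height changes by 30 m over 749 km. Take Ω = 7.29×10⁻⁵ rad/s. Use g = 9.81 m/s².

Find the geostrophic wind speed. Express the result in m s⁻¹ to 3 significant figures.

2.79 m s⁻¹

Coriolis parameter at 75°N:
f = 2Ω sin φ = 2 × 7.29×10⁻⁵ × sin 75° = 1.41×10⁻⁴ s⁻¹
Height gradient: |∂Z/∂n| = 30 m / 749000 m = 4.01×10⁻⁵
On a pressure surface, geostrophic balance gives V_g = (g/f)|∂Z/∂n|:
V_g = 9.81 × 4.01×10⁻⁵ / 1.41×10⁻⁴ = 2.79 m/s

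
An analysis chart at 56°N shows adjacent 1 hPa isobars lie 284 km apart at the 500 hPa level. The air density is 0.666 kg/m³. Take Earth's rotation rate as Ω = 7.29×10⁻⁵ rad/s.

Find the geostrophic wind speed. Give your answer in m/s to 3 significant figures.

Coriolis parameter at 56°N:
f = 2Ω sin φ = 2 × 7.29×10⁻⁵ × sin 56° = 1.21×10⁻⁴ s⁻¹
Pressure gradient: |∂P/∂n| = 100 Pa / 284000 m = 3.52×10⁻⁴ Pa/m
Geostrophic balance (pressure-gradient force = Coriolis force):
V_g = (1/(fρ)) |∂P/∂n| = 3.52×10⁻⁴ / (1.21×10⁻⁴ × 0.666) = 4.37 m/s

4.37 m/s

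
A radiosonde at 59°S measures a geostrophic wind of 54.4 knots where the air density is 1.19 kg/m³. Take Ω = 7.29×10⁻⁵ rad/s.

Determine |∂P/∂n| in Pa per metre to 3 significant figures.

Coriolis parameter at 59°S:
f = 2Ω sin φ = 2 × 7.29×10⁻⁵ × sin 59° = 1.25×10⁻⁴ s⁻¹
Wind speed in SI: 54.4 knots = 28.0 m/s
Geostrophic balance rearranged: |∂P/∂n| = f ρ V_g
|∂P/∂n| = 1.25×10⁻⁴ × 1.19 × 28.0 = 4.16×10⁻³ Pa/m

4.16×10⁻³ Pa/m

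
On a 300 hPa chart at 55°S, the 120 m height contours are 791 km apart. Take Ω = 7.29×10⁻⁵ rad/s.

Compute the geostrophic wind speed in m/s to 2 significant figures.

Coriolis parameter at 55°S:
f = 2Ω sin φ = 2 × 7.29×10⁻⁵ × sin 55° = 1.19×10⁻⁴ s⁻¹
Height gradient: |∂Z/∂n| = 120 m / 791000 m = 1.52×10⁻⁴
On a pressure surface, geostrophic balance gives V_g = (g/f)|∂Z/∂n|:
V_g = 9.81 × 1.52×10⁻⁴ / 1.19×10⁻⁴ = 12.5 m/s

12 m/s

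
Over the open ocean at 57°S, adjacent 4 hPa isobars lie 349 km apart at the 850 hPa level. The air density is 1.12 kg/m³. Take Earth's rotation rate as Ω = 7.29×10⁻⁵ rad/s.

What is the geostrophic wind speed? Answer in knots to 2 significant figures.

Coriolis parameter at 57°S:
f = 2Ω sin φ = 2 × 7.29×10⁻⁵ × sin 57° = 1.22×10⁻⁴ s⁻¹
Pressure gradient: |∂P/∂n| = 400 Pa / 349000 m = 1.15×10⁻³ Pa/m
Geostrophic balance (pressure-gradient force = Coriolis force):
V_g = (1/(fρ)) |∂P/∂n| = 1.15×10⁻³ / (1.22×10⁻⁴ × 1.12) = 8.37 m/s
Converting: 8.37 m/s × 1.944 = 16 knots

16 knots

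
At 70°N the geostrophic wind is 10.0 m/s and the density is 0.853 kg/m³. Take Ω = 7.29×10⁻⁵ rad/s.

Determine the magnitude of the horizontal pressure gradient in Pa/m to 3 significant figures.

Coriolis parameter at 70°N:
f = 2Ω sin φ = 2 × 7.29×10⁻⁵ × sin 70° = 1.37×10⁻⁴ s⁻¹
Geostrophic balance rearranged: |∂P/∂n| = f ρ V_g
|∂P/∂n| = 1.37×10⁻⁴ × 0.853 × 10.0 = 1.17×10⁻³ Pa/m

1.17×10⁻³ Pa/m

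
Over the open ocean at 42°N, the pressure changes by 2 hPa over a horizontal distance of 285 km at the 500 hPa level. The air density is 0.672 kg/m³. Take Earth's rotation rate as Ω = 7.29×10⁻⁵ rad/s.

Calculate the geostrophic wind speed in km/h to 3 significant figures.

38.5 km/h

Coriolis parameter at 42°N:
f = 2Ω sin φ = 2 × 7.29×10⁻⁵ × sin 42° = 9.76×10⁻⁵ s⁻¹
Pressure gradient: |∂P/∂n| = 200 Pa / 285000 m = 7.02×10⁻⁴ Pa/m
Geostrophic balance (pressure-gradient force = Coriolis force):
V_g = (1/(fρ)) |∂P/∂n| = 7.02×10⁻⁴ / (9.76×10⁻⁵ × 0.672) = 10.7 m/s
Converting: 10.7 m/s × 3.6 = 38.5 km/h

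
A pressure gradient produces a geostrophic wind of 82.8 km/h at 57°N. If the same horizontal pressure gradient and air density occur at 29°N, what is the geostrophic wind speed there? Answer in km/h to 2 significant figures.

With the same pressure gradient and density, V_g ∝ 1/f ∝ 1/sin φ.
V₂ = V₁ · sin φ₁ / sin φ₂ = 82.8 × sin 57° / sin 29°
V₂ = 82.8 × 0.8387/0.4848 = 140 km/h

140 km/h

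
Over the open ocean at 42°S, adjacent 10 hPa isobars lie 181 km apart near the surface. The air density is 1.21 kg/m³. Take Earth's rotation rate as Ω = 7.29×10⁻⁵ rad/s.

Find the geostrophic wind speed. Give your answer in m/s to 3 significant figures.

46.8 m/s

Coriolis parameter at 42°S:
f = 2Ω sin φ = 2 × 7.29×10⁻⁵ × sin 42° = 9.76×10⁻⁵ s⁻¹
Pressure gradient: |∂P/∂n| = 1000 Pa / 181000 m = 5.52×10⁻³ Pa/m
Geostrophic balance (pressure-gradient force = Coriolis force):
V_g = (1/(fρ)) |∂P/∂n| = 5.52×10⁻³ / (9.76×10⁻⁵ × 1.21) = 46.8 m/s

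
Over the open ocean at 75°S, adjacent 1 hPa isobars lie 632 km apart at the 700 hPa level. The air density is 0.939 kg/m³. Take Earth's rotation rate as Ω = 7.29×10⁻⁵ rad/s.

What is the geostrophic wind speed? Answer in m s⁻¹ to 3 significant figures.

1.20 m s⁻¹

Coriolis parameter at 75°S:
f = 2Ω sin φ = 2 × 7.29×10⁻⁵ × sin 75° = 1.41×10⁻⁴ s⁻¹
Pressure gradient: |∂P/∂n| = 100 Pa / 632000 m = 1.58×10⁻⁴ Pa/m
Geostrophic balance (pressure-gradient force = Coriolis force):
V_g = (1/(fρ)) |∂P/∂n| = 1.58×10⁻⁴ / (1.41×10⁻⁴ × 0.939) = 1.20 m/s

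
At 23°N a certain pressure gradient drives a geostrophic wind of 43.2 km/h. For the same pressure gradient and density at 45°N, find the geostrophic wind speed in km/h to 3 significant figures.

23.9 km/h

With the same pressure gradient and density, V_g ∝ 1/f ∝ 1/sin φ.
V₂ = V₁ · sin φ₁ / sin φ₂ = 43.2 × sin 23° / sin 45°
V₂ = 43.2 × 0.3907/0.7071 = 23.9 km/h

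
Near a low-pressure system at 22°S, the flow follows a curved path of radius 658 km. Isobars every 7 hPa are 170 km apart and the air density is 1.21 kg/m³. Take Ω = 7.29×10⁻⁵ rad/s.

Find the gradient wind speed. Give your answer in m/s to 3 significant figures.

Coriolis parameter at 22°S:
f = 2Ω sin φ = 2 × 7.29×10⁻⁵ × sin 22° = 5.46×10⁻⁵ s⁻¹
Pressure gradient: |∂P/∂n| = 700 Pa / 170000 m = 4.12×10⁻³ Pa/m
Geostrophic speed: V_g = |∂P/∂n|/(fρ) = 4.12×10⁻³/(5.46×10⁻⁵ × 1.21) = 62.3 m/s
Around a low, centrifugal force acts outward with Coriolis, so pressure-gradient force balances both:
(1/ρ)|∂P/∂n| = fV + V²/R  →  V² + fR·V − fR·V_g = 0
With fR = 5.46×10⁻⁵ × 658×10³ m = 35.9 m/s:
V = [−fR + √((fR)² + 4 fR V_g)]/2 = [−35.9 + √(35.9² + 4×35.9×62.3)]/2 = 32.6 m/s
Subgeostrophic (V < V_g = 62.3 m/s), as expected around a low.

32.6 m/s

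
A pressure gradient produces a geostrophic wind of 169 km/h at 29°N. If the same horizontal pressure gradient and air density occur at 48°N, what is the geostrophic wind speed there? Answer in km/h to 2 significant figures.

With the same pressure gradient and density, V_g ∝ 1/f ∝ 1/sin φ.
V₂ = V₁ · sin φ₁ / sin φ₂ = 169 × sin 29° / sin 48°
V₂ = 169 × 0.4848/0.7431 = 110 km/h

110 km/h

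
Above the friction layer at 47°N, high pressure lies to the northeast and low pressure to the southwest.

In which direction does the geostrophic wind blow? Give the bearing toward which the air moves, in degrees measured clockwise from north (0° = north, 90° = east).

The pressure-gradient force points toward the southwest (bearing 225°).
Geostrophic balance: in the Northern Hemisphere the Coriolis force deflects motion to the right, so the geostrophic wind blows 90° to the right of the pressure-gradient force (low pressure on the left).
Rotating 225° by 90° clockwise gives 315° — the wind blows toward the northwest.

315°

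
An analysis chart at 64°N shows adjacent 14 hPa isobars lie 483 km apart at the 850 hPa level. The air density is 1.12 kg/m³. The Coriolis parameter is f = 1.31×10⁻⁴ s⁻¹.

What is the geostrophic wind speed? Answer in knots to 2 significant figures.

Pressure gradient: |∂P/∂n| = 1400 Pa / 483000 m = 2.90×10⁻³ Pa/m
Geostrophic balance (pressure-gradient force = Coriolis force):
V_g = (1/(fρ)) |∂P/∂n| = 2.90×10⁻³ / (1.31×10⁻⁴ × 1.12) = 19.8 m/s
Converting: 19.8 m/s × 1.944 = 38 knots

38 knots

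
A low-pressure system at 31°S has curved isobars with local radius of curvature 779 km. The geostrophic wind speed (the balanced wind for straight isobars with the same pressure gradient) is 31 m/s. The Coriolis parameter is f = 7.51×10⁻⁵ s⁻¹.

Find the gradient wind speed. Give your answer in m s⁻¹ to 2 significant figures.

22 m s⁻¹

Around a low, centrifugal force acts outward with Coriolis, so pressure-gradient force balances both:
(1/ρ)|∂P/∂n| = fV + V²/R  →  V² + fR·V − fR·V_g = 0
With fR = 7.51×10⁻⁵ × 779×10³ m = 58.5 m/s:
V = [−fR + √((fR)² + 4 fR V_g)]/2 = [−58.5 + √(58.5² + 4×58.5×31)]/2 = 22.4 m/s
Subgeostrophic (V < V_g = 31 m/s), as expected around a low.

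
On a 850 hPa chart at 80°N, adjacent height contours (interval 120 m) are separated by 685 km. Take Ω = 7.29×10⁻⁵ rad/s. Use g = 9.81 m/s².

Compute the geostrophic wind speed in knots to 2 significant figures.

23 knots

Coriolis parameter at 80°N:
f = 2Ω sin φ = 2 × 7.29×10⁻⁵ × sin 80° = 1.44×10⁻⁴ s⁻¹
Height gradient: |∂Z/∂n| = 120 m / 685000 m = 1.75×10⁻⁴
On a pressure surface, geostrophic balance gives V_g = (g/f)|∂Z/∂n|:
V_g = 9.81 × 1.75×10⁻⁴ / 1.44×10⁻⁴ = 12.0 m/s
Converting: 12.0 m/s × 1.944 = 23 knots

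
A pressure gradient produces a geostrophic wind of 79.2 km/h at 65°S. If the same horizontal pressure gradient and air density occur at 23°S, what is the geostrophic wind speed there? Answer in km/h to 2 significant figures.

180 km/h

With the same pressure gradient and density, V_g ∝ 1/f ∝ 1/sin φ.
V₂ = V₁ · sin φ₁ / sin φ₂ = 79.2 × sin 65° / sin 23°
V₂ = 79.2 × 0.9063/0.3907 = 180 km/h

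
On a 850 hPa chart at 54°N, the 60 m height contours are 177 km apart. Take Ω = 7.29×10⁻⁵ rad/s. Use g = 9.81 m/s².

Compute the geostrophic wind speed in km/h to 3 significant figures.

101 km/h

Coriolis parameter at 54°N:
f = 2Ω sin φ = 2 × 7.29×10⁻⁵ × sin 54° = 1.18×10⁻⁴ s⁻¹
Height gradient: |∂Z/∂n| = 60 m / 177000 m = 3.39×10⁻⁴
On a pressure surface, geostrophic balance gives V_g = (g/f)|∂Z/∂n|:
V_g = 9.81 × 3.39×10⁻⁴ / 1.18×10⁻⁴ = 28.2 m/s
Converting: 28.2 m/s × 3.6 = 101 km/h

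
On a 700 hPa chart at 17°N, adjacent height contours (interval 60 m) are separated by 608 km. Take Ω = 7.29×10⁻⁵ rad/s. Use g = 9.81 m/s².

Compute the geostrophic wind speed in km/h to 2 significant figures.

82 km/h

Coriolis parameter at 17°N:
f = 2Ω sin φ = 2 × 7.29×10⁻⁵ × sin 17° = 4.26×10⁻⁵ s⁻¹
Height gradient: |∂Z/∂n| = 60 m / 608000 m = 9.87×10⁻⁵
On a pressure surface, geostrophic balance gives V_g = (g/f)|∂Z/∂n|:
V_g = 9.81 × 9.87×10⁻⁵ / 4.26×10⁻⁵ = 22.7 m/s
Converting: 22.7 m/s × 3.6 = 82 km/h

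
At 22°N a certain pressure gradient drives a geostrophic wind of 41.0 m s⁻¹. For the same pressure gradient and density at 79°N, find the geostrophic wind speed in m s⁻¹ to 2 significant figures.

16 m s⁻¹

With the same pressure gradient and density, V_g ∝ 1/f ∝ 1/sin φ.
V₂ = V₁ · sin φ₁ / sin φ₂ = 41.0 × sin 22° / sin 79°
V₂ = 41.0 × 0.3746/0.9816 = 16 m s⁻¹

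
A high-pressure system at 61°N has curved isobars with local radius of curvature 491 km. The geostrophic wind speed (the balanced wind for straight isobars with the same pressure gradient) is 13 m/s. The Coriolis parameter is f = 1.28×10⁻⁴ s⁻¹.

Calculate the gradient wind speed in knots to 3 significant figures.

35.7 knots

Around a high, pressure-gradient force acts outward with centrifugal, so Coriolis balances both:
fV = (1/ρ)|∂P/∂n| + V²/R  →  V² − fR·V + fR·V_g = 0
With fR = 1.28×10⁻⁴ × 491×10³ m = 62.8 m/s:
V = [fR − √((fR)² − 4 fR V_g)]/2 = [62.8 − √(62.8² − 4×62.8×13)]/2 = 18.4 m/s
Supergeostrophic (V > V_g = 13 m/s), as expected around a high.
Converting: 18.4 m/s × 1.944 = 35.7 knots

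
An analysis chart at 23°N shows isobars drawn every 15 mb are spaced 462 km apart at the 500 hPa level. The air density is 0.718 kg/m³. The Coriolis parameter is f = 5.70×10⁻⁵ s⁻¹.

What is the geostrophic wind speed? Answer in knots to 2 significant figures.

Pressure gradient: |∂P/∂n| = 1500 Pa / 462000 m = 3.25×10⁻³ Pa/m
Geostrophic balance (pressure-gradient force = Coriolis force):
V_g = (1/(fρ)) |∂P/∂n| = 3.25×10⁻³ / (5.70×10⁻⁵ × 0.718) = 79.3 m/s
Converting: 79.3 m/s × 1.944 = 150 knots

150 knots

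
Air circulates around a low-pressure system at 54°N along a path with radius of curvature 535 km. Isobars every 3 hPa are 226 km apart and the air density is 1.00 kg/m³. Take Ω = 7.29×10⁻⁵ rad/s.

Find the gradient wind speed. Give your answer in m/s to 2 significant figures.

Coriolis parameter at 54°N:
f = 2Ω sin φ = 2 × 7.29×10⁻⁵ × sin 54° = 1.18×10⁻⁴ s⁻¹
Pressure gradient: |∂P/∂n| = 300 Pa / 226000 m = 1.33×10⁻³ Pa/m
Geostrophic speed: V_g = |∂P/∂n|/(fρ) = 1.33×10⁻³/(1.18×10⁻⁴ × 1.00) = 11.3 m/s
Around a low, centrifugal force acts outward with Coriolis, so pressure-gradient force balances both:
(1/ρ)|∂P/∂n| = fV + V²/R  →  V² + fR·V − fR·V_g = 0
With fR = 1.18×10⁻⁴ × 535×10³ m = 63.1 m/s:
V = [−fR + √((fR)² + 4 fR V_g)]/2 = [−63.1 + √(63.1² + 4×63.1×11.3)]/2 = 9.75 m/s
Subgeostrophic (V < V_g = 11.3 m/s), as expected around a low.

9.7 m/s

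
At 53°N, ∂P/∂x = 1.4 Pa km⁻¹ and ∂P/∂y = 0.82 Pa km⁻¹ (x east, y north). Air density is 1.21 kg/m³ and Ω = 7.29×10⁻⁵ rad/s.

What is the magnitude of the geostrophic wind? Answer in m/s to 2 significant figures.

12 m/s

Coriolis parameter at 53°N:
f = 2Ω sin φ = 2 × 7.29×10⁻⁵ × sin 53° = 1.16×10⁻⁴ s⁻¹
Component geostrophic relations (x east, y north):
u_g = −(1/(fρ)) ∂P/∂y,  v_g = (1/(fρ)) ∂P/∂x
u_g = −(0.82×10⁻³)/(1.16×10⁻⁴ × 1.21) = −5.82 m/s;  v_g = (1.4×10⁻³)/(1.16×10⁻⁴ × 1.21) = 9.94 m/s
|V_g| = √(u_g² + v_g²) = 11.5 m/s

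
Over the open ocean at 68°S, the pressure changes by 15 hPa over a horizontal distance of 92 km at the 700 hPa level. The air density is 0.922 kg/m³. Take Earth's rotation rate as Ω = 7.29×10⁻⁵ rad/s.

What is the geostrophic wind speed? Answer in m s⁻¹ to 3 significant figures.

131 m s⁻¹

Coriolis parameter at 68°S:
f = 2Ω sin φ = 2 × 7.29×10⁻⁵ × sin 68° = 1.35×10⁻⁴ s⁻¹
Pressure gradient: |∂P/∂n| = 1500 Pa / 92000 m = 1.63×10⁻² Pa/m
Geostrophic balance (pressure-gradient force = Coriolis force):
V_g = (1/(fρ)) |∂P/∂n| = 1.63×10⁻² / (1.35×10⁻⁴ × 0.922) = 131 m/s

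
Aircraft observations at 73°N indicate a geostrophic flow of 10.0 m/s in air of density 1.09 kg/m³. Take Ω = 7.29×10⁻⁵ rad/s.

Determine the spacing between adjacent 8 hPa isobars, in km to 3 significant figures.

Coriolis parameter at 73°N:
f = 2Ω sin φ = 2 × 7.29×10⁻⁵ × sin 73° = 1.39×10⁻⁴ s⁻¹
Geostrophic balance rearranged: |∂P/∂n| = f ρ V_g
|∂P/∂n| = 1.39×10⁻⁴ × 1.09 × 10.0 = 1.52×10⁻³ Pa/m
Isobar spacing: Δn = ΔP/|∂P/∂n| = 800 Pa / 1.52×10⁻³ Pa/m = 526392 m ≈ 526 km

526 km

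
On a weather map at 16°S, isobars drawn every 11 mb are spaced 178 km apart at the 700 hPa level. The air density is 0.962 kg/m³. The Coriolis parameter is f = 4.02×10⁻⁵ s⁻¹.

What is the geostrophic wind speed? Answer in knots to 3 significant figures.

Pressure gradient: |∂P/∂n| = 1100 Pa / 178000 m = 6.18×10⁻³ Pa/m
Geostrophic balance (pressure-gradient force = Coriolis force):
V_g = (1/(fρ)) |∂P/∂n| = 6.18×10⁻³ / (4.02×10⁻⁵ × 0.962) = 160 m/s
Converting: 160 m/s × 1.944 = 311 knots

311 knots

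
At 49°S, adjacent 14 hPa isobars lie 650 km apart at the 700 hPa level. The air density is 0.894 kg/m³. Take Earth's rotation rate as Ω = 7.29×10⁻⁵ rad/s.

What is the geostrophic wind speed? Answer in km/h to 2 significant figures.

79 km/h

Coriolis parameter at 49°S:
f = 2Ω sin φ = 2 × 7.29×10⁻⁵ × sin 49° = 1.10×10⁻⁴ s⁻¹
Pressure gradient: |∂P/∂n| = 1400 Pa / 650000 m = 2.15×10⁻³ Pa/m
Geostrophic balance (pressure-gradient force = Coriolis force):
V_g = (1/(fρ)) |∂P/∂n| = 2.15×10⁻³ / (1.10×10⁻⁴ × 0.894) = 21.9 m/s
Converting: 21.9 m/s × 3.6 = 79 km/h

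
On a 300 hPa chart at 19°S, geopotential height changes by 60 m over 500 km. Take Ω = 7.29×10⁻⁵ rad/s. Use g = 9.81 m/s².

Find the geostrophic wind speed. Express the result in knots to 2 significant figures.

48 knots

Coriolis parameter at 19°S:
f = 2Ω sin φ = 2 × 7.29×10⁻⁵ × sin 19° = 4.75×10⁻⁵ s⁻¹
Height gradient: |∂Z/∂n| = 60 m / 500000 m = 1.20×10⁻⁴
On a pressure surface, geostrophic balance gives V_g = (g/f)|∂Z/∂n|:
V_g = 9.81 × 1.20×10⁻⁴ / 4.75×10⁻⁵ = 24.8 m/s
Converting: 24.8 m/s × 1.944 = 48 knots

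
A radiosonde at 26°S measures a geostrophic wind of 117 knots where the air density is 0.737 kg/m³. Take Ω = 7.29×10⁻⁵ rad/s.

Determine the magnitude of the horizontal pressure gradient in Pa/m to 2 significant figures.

Coriolis parameter at 26°S:
f = 2Ω sin φ = 2 × 7.29×10⁻⁵ × sin 26° = 6.39×10⁻⁵ s⁻¹
Wind speed in SI: 117 knots = 60.2 m/s
Geostrophic balance rearranged: |∂P/∂n| = f ρ V_g
|∂P/∂n| = 6.39×10⁻⁵ × 0.737 × 60.2 = 2.84×10⁻³ Pa/m

2.8×10⁻³ Pa/m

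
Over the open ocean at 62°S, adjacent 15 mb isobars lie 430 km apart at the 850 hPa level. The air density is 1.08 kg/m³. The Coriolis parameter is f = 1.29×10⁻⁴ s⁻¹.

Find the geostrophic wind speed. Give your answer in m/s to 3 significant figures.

Pressure gradient: |∂P/∂n| = 1500 Pa / 430000 m = 3.49×10⁻³ Pa/m
Geostrophic balance (pressure-gradient force = Coriolis force):
V_g = (1/(fρ)) |∂P/∂n| = 3.49×10⁻³ / (1.29×10⁻⁴ × 1.08) = 25.0 m/s

25.0 m/s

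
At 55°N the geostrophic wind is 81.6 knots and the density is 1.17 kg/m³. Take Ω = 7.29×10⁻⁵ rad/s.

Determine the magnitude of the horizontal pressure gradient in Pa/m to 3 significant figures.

5.87×10⁻³ Pa/m

Coriolis parameter at 55°N:
f = 2Ω sin φ = 2 × 7.29×10⁻⁵ × sin 55° = 1.19×10⁻⁴ s⁻¹
Wind speed in SI: 81.6 knots = 42.0 m/s
Geostrophic balance rearranged: |∂P/∂n| = f ρ V_g
|∂P/∂n| = 1.19×10⁻⁴ × 1.17 × 42.0 = 5.87×10⁻³ Pa/m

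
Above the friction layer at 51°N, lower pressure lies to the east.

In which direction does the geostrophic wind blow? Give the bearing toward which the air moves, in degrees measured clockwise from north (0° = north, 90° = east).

The pressure-gradient force points toward the east (bearing 090°).
Geostrophic balance: in the Northern Hemisphere the Coriolis force deflects motion to the right, so the geostrophic wind blows 90° to the right of the pressure-gradient force (low pressure on the left).
Rotating 090° by 90° clockwise gives 180° — the wind blows toward the south.

180°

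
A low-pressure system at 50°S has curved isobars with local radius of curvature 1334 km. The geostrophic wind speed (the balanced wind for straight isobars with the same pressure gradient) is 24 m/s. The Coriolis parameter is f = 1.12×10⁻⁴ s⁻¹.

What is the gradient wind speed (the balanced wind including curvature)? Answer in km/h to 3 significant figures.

75.7 km/h

Around a low, centrifugal force acts outward with Coriolis, so pressure-gradient force balances both:
(1/ρ)|∂P/∂n| = fV + V²/R  →  V² + fR·V − fR·V_g = 0
With fR = 1.12×10⁻⁴ × 1334×10³ m = 149 m/s:
V = [−fR + √((fR)² + 4 fR V_g)]/2 = [−149 + √(149² + 4×149×24)]/2 = 21 m/s
Subgeostrophic (V < V_g = 24 m/s), as expected around a low.
Converting: 21 m/s × 3.6 = 75.7 km/h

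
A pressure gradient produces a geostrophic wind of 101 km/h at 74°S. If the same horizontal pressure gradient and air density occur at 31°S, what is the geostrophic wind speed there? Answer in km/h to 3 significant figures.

With the same pressure gradient and density, V_g ∝ 1/f ∝ 1/sin φ.
V₂ = V₁ · sin φ₁ / sin φ₂ = 101 × sin 74° / sin 31°
V₂ = 101 × 0.9613/0.5150 = 189 km/h

189 km/h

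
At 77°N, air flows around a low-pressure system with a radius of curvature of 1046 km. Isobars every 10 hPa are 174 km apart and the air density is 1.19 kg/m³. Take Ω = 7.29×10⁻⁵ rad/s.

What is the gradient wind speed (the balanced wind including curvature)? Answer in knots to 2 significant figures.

Coriolis parameter at 77°N:
f = 2Ω sin φ = 2 × 7.29×10⁻⁵ × sin 77° = 1.42×10⁻⁴ s⁻¹
Pressure gradient: |∂P/∂n| = 1000 Pa / 174000 m = 5.75×10⁻³ Pa/m
Geostrophic speed: V_g = |∂P/∂n|/(fρ) = 5.75×10⁻³/(1.42×10⁻⁴ × 1.19) = 34.0 m/s
Around a low, centrifugal force acts outward with Coriolis, so pressure-gradient force balances both:
(1/ρ)|∂P/∂n| = fV + V²/R  →  V² + fR·V − fR·V_g = 0
With fR = 1.42×10⁻⁴ × 1046×10³ m = 149 m/s:
V = [−fR + √((fR)² + 4 fR V_g)]/2 = [−149 + √(149² + 4×149×34)]/2 = 28.5 m/s
Subgeostrophic (V < V_g = 34 m/s), as expected around a low.
Converting: 28.5 m/s × 1.944 = 55 knots

55 knots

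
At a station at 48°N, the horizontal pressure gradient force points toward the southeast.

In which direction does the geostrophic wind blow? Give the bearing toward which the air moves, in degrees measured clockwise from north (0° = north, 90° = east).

225°

The pressure-gradient force points toward the southeast (bearing 135°).
Geostrophic balance: in the Northern Hemisphere the Coriolis force deflects motion to the right, so the geostrophic wind blows 90° to the right of the pressure-gradient force (low pressure on the left).
Rotating 135° by 90° clockwise gives 225° — the wind blows toward the southwest.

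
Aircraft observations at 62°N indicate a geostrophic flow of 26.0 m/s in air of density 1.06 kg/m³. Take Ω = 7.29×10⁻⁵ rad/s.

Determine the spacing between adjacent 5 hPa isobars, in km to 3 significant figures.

141 km

Coriolis parameter at 62°N:
f = 2Ω sin φ = 2 × 7.29×10⁻⁵ × sin 62° = 1.29×10⁻⁴ s⁻¹
Geostrophic balance rearranged: |∂P/∂n| = f ρ V_g
|∂P/∂n| = 1.29×10⁻⁴ × 1.06 × 26.0 = 3.55×10⁻³ Pa/m
Isobar spacing: Δn = ΔP/|∂P/∂n| = 500 Pa / 3.55×10⁻³ Pa/m = 140928 m ≈ 141 km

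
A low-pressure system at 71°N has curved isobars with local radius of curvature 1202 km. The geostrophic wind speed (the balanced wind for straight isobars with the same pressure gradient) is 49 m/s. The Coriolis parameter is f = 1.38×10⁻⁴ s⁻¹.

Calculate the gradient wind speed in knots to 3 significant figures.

76.9 knots

Around a low, centrifugal force acts outward with Coriolis, so pressure-gradient force balances both:
(1/ρ)|∂P/∂n| = fV + V²/R  →  V² + fR·V − fR·V_g = 0
With fR = 1.38×10⁻⁴ × 1202×10³ m = 166 m/s:
V = [−fR + √((fR)² + 4 fR V_g)]/2 = [−166 + √(166² + 4×166×49)]/2 = 39.6 m/s
Subgeostrophic (V < V_g = 49 m/s), as expected around a low.
Converting: 39.6 m/s × 1.944 = 76.9 knots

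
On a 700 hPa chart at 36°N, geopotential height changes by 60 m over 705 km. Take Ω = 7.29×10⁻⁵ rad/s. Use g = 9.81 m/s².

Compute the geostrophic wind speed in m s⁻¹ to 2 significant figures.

Coriolis parameter at 36°N:
f = 2Ω sin φ = 2 × 7.29×10⁻⁵ × sin 36° = 8.57×10⁻⁵ s⁻¹
Height gradient: |∂Z/∂n| = 60 m / 705000 m = 8.51×10⁻⁵
On a pressure surface, geostrophic balance gives V_g = (g/f)|∂Z/∂n|:
V_g = 9.81 × 8.51×10⁻⁵ / 8.57×10⁻⁵ = 9.74 m/s

9.7 m s⁻¹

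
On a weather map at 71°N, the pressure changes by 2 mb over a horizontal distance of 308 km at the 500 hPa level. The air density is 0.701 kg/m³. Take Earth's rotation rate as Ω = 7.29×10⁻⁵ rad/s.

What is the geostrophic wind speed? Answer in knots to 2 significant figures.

13 knots

Coriolis parameter at 71°N:
f = 2Ω sin φ = 2 × 7.29×10⁻⁵ × sin 71° = 1.38×10⁻⁴ s⁻¹
Pressure gradient: |∂P/∂n| = 200 Pa / 308000 m = 6.49×10⁻⁴ Pa/m
Geostrophic balance (pressure-gradient force = Coriolis force):
V_g = (1/(fρ)) |∂P/∂n| = 6.49×10⁻⁴ / (1.38×10⁻⁴ × 0.701) = 6.72 m/s
Converting: 6.72 m/s × 1.944 = 13 knots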